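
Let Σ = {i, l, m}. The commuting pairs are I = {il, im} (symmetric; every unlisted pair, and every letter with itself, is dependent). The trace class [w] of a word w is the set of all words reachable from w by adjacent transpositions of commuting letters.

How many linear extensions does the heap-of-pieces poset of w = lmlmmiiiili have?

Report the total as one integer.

462

0(l) covers ∅
1(m) covers 0:l
2(l) covers 1:m
3(m) covers 2:l
4(m) covers 3:m
5(i) covers ∅
6(i) covers 5:i
7(i) covers 6:i
8(i) covers 7:i
9(l) covers 4:m
10(i) covers 8:i
floor of heap: 0:l, 5:i
completions by unplaced set U, small U first (add the entries for U minus each lowest piece of U):
  |U|=1: {9}:1  {10}:1
  |U|=2: {4,9}:1  {8,10}:1  {9,10}:2
  |U|=3: {3,4,9}:1  {4,9,10}:3  {7,8,10}:1  {8,9,10}:3
  |U|=4: {2,3,4,9}:1  {3,4,9,10}:4  {4,8,9,10}:6  {6,7,8,10}:1  {7,8,9,10}:4
  |U|=5: {1,2,3,4,9}:1  {2,3,4,9,10}:5  {3,4,8,9,10}:10  {4,7,8,9,10}:10  {5,6,7,8,10}:1  {6,7,8,9,10}:5
  |U|=6: {0,1,2,3,4,9}:1  {1,2,3,4,9,10}:6  {2,3,4,8,9,10}:15  {3,4,7,8,9,10}:20  {4,6,7,8,9,10}:15  {5,6,7,8,9,10}:6
  |U|=7: {0,1,2,3,4,9,10}:7  {1,2,3,4,8,9,10}:21  {2,3,4,7,8,9,10}:35  {3,4,6,7,8,9,10}:35  {4,5,6,7,8,9,10}:21
  |U|=8: {0,1,2,3,4,8,9,10}:28  {1,2,3,4,7,8,9,10}:56  {2,3,4,6,7,8,9,10}:70  {3,4,5,6,7,8,9,10}:56
  |U|=9: {0,1,2,3,4,7,8,9,10}:84  {1,2,3,4,6,7,8,9,10}:126  {2,3,4,5,6,7,8,9,10}:126
  start at 0(l): 252
  start at 5(i): 210
sum over floor = 462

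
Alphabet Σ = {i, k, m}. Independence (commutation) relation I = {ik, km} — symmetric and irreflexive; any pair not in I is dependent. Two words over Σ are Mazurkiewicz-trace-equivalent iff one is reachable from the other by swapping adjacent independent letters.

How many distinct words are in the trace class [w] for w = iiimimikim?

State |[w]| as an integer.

10

piece 0:i — minimal
piece 1:i rests on {0:i}
piece 2:i rests on {1:i}
piece 3:m rests on {2:i}
piece 4:i rests on {3:m}
piece 5:m rests on {4:i}
piece 6:i rests on {5:m}
piece 7:k — minimal
piece 8:i rests on {6:i}
piece 9:m rests on {8:i}
minimal pieces: {0:i, 7:k}
ways to finish when only these pieces remain (= sum over removing one remaining piece with nothing left below it):
  1 left: {7}→1  {9}→1
  2 left: {7,9}→2  {8,9}→1
  3 left: {6,8,9}→1  {7,8,9}→3
  4 left: {5,6,8,9}→1  {6,7,8,9}→4
  5 left: {4,5,6,8,9}→1  {5,6,7,8,9}→5
  6 left: {3,4,5,6,8,9}→1  {4,5,6,7,8,9}→6
  7 left: {2,3,4,5,6,8,9}→1  {3,4,5,6,7,8,9}→7
  8 left: {1,2,3,4,5,6,8,9}→1  {2,3,4,5,6,7,8,9}→8
  placing 0:i first → 9 extensions
  placing 7:k first → 1 extensions
total linear extensions = 10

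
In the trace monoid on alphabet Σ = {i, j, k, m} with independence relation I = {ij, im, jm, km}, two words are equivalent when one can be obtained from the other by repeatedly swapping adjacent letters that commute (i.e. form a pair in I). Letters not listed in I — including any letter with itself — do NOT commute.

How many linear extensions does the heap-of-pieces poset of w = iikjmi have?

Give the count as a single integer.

12

piece 0:i — minimal
piece 1:i rests on {0:i}
piece 2:k rests on {1:i}
piece 3:j rests on {2:k}
piece 4:m — minimal
piece 5:i rests on {2:k}
minimal pieces: {0:i, 4:m}
ways to finish when only these pieces remain (= sum over removing one remaining piece with nothing left below it):
  1 left: {3}→1  {4}→1  {5}→1
  2 left: {3,4}→2  {3,5}→2  {4,5}→2
  3 left: {2,3,5}→2  {3,4,5}→6
  4 left: {1,2,3,5}→2  {2,3,4,5}→8
  placing 0:i first → 10 extensions
  placing 4:m first → 2 extensions
total linear extensions = 12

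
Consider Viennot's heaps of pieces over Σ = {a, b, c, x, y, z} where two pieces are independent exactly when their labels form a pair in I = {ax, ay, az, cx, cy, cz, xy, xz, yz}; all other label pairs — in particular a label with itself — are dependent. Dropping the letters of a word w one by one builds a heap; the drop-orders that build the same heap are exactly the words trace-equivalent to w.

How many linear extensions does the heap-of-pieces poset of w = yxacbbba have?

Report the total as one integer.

12

piece 0:y — minimal
piece 1:x — minimal
piece 2:a — minimal
piece 3:c rests on {2:a}
piece 4:b rests on {0:y, 1:x, 3:c}
piece 5:b rests on {4:b}
piece 6:b rests on {5:b}
piece 7:a rests on {6:b}
minimal pieces: {0:y, 1:x, 2:a}
ways to finish when only these pieces remain (= sum over removing one remaining piece with nothing left below it):
  1 left: {7}→1
  2 left: {6,7}→1
  3 left: {5,6,7}→1
  4 left: {4,5,6,7}→1
  5 left: {0,4,5,6,7}→1  {1,4,5,6,7}→1  {3,4,5,6,7}→1
  6 left: {0,1,4,5,6,7}→2  {0,3,4,5,6,7}→2  {1,3,4,5,6,7}→2  {2,3,4,5,6,7}→1
  placing 0:y first → 3 extensions
  placing 1:x first → 3 extensions
  placing 2:a first → 6 extensions
total linear extensions = 12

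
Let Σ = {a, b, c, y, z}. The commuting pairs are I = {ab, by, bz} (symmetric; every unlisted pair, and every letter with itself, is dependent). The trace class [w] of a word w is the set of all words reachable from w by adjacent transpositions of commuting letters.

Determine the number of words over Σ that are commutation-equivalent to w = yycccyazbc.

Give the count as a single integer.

drop 0:y onto floor
drop 1:y onto {0:y}
drop 2:c onto {1:y}
drop 3:c onto {2:c}
drop 4:c onto {3:c}
drop 5:y onto {4:c}
drop 6:a onto {5:y}
drop 7:z onto {6:a}
drop 8:b onto {4:c}
drop 9:c onto {7:z, 8:b}
ground layer = {0:y}
drop-orders for the pieces not yet dropped (sum over which currently-grounded one goes next):
  1 to go: {9} 1
  2 to go: {7,9} 1  {8,9} 1
  3 to go: {6,7,9} 1  {7,8,9} 2
  4 to go: {5,6,7,9} 1  {6,7,8,9} 3
  5 to go: {5,6,7,8,9} 4
  6 to go: {4,5,6,7,8,9} 4
  7 to go: {3,4,5,6,7,8,9} 4
  8 to go: {2,3,4,5,6,7,8,9} 4
  if 0:y drops first: 4 orders

4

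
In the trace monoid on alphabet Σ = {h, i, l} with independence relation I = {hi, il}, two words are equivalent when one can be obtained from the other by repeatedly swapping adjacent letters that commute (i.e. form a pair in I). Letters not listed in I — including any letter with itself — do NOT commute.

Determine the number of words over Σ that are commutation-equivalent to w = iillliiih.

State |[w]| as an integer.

piece 0:i — minimal
piece 1:i rests on {0:i}
piece 2:l — minimal
piece 3:l rests on {2:l}
piece 4:l rests on {3:l}
piece 5:i rests on {1:i}
piece 6:i rests on {5:i}
piece 7:i rests on {6:i}
piece 8:h rests on {4:l}
minimal pieces: {0:i, 2:l}
ways to finish when only these pieces remain (= sum over removing one remaining piece with nothing left below it):
  1 left: {7}→1  {8}→1
  2 left: {4,8}→1  {6,7}→1  {7,8}→2
  3 left: {3,4,8}→1  {4,7,8}→3  {5,6,7}→1  {6,7,8}→3
  4 left: {1,5,6,7}→1  {2,3,4,8}→1  {3,4,7,8}→4  {4,6,7,8}→6  {5,6,7,8}→4
  5 left: {0,1,5,6,7}→1  {1,5,6,7,8}→5  {2,3,4,7,8}→5  {3,4,6,7,8}→10  {4,5,6,7,8}→10
  6 left: {0,1,5,6,7,8}→6  {1,4,5,6,7,8}→15  {2,3,4,6,7,8}→15  {3,4,5,6,7,8}→20
  7 left: {0,1,4,5,6,7,8}→21  {1,3,4,5,6,7,8}→35  {2,3,4,5,6,7,8}→35
  placing 0:i first → 70 extensions
  placing 2:l first → 56 extensions
total linear extensions = 126

126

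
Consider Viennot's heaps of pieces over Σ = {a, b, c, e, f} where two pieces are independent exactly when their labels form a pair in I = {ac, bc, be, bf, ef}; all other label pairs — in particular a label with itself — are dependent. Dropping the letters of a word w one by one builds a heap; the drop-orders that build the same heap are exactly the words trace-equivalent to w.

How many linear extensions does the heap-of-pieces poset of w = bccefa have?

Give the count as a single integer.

#0=b has no predecessor
#1=c has no predecessor
#2=c depends on [1:c]
#3=e depends on [2:c]
#4=f depends on [2:c]
#5=a depends on [0:b, 3:e, 4:f]
sources: [0:b, 1:c]
N(rest) = Σ N(rest − s) over sources s of rest; N(one piece) = 1:
  size 1 → [5]=1
  size 2 → [0,5]=1  [3,5]=1  [4,5]=1
  size 3 → [0,3,5]=2  [0,4,5]=2  [3,4,5]=2
  size 4 → [0,3,4,5]=6  [2,3,4,5]=2
  first=0(b) contributes 2
  first=1(c) contributes 8
|[w]| = 10

10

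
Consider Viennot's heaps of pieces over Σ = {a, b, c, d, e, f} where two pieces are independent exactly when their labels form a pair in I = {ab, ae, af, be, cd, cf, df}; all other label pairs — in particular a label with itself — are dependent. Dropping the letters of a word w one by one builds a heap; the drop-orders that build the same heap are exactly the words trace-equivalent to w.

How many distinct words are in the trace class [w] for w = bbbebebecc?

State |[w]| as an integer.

56

drop 0:b onto floor
drop 1:b onto {0:b}
drop 2:b onto {1:b}
drop 3:e onto floor
drop 4:b onto {2:b}
drop 5:e onto {3:e}
drop 6:b onto {4:b}
drop 7:e onto {5:e}
drop 8:c onto {6:b, 7:e}
drop 9:c onto {8:c}
ground layer = {0:b, 3:e}
drop-orders for the pieces not yet dropped (sum over which currently-grounded one goes next):
  1 to go: {9} 1
  2 to go: {8,9} 1
  3 to go: {6,8,9} 1  {7,8,9} 1
  4 to go: {4,6,8,9} 1  {5,7,8,9} 1  {6,7,8,9} 2
  5 to go: {2,4,6,8,9} 1  {3,5,7,8,9} 1  {4,6,7,8,9} 3  {5,6,7,8,9} 3
  6 to go: {1,2,4,6,8,9} 1  {2,4,6,7,8,9} 4  {3,5,6,7,8,9} 4  {4,5,6,7,8,9} 6
  7 to go: {0,1,2,4,6,8,9} 1  {1,2,4,6,7,8,9} 5  {2,4,5,6,7,8,9} 10  {3,4,5,6,7,8,9} 10
  8 to go: {0,1,2,4,6,7,8,9} 6  {1,2,4,5,6,7,8,9} 15  {2,3,4,5,6,7,8,9} 20
  if 0:b drops first: 35 orders
  if 3:e drops first: 21 orders
heap linearizations: 56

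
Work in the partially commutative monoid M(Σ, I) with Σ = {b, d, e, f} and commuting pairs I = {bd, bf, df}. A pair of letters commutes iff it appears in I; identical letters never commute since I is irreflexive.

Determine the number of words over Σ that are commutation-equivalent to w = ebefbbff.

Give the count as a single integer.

10

0(e) covers ∅
1(b) covers 0:e
2(e) covers 1:b
3(f) covers 2:e
4(b) covers 2:e
5(b) covers 4:b
6(f) covers 3:f
7(f) covers 6:f
floor of heap: 0:e
completions by unplaced set U, small U first (add the entries for U minus each lowest piece of U):
  |U|=1: {5}:1  {7}:1
  |U|=2: {4,5}:1  {5,7}:2  {6,7}:1
  |U|=3: {3,6,7}:1  {4,5,7}:3  {5,6,7}:3
  |U|=4: {3,5,6,7}:4  {4,5,6,7}:6
  |U|=5: {3,4,5,6,7}:10
  |U|=6: {2,3,4,5,6,7}:10
  start at 0(e): 10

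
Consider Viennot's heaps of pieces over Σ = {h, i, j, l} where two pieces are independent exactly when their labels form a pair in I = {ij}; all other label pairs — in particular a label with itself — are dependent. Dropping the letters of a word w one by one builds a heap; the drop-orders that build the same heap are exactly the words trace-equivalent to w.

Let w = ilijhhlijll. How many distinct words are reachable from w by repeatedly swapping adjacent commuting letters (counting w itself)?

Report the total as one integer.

4

#0=i has no predecessor
#1=l depends on [0:i]
#2=i depends on [1:l]
#3=j depends on [1:l]
#4=h depends on [2:i, 3:j]
#5=h depends on [4:h]
#6=l depends on [5:h]
#7=i depends on [6:l]
#8=j depends on [6:l]
#9=l depends on [7:i, 8:j]
#10=l depends on [9:l]
sources: [0:i]
N(rest) = Σ N(rest − s) over sources s of rest; N(one piece) = 1:
  size 1 → [10]=1
  size 2 → [9,10]=1
  size 3 → [7,9,10]=1  [8,9,10]=1
  size 4 → [7,8,9,10]=2
  size 5 → [6,7,8,9,10]=2
  size 6 → [5,6,7,8,9,10]=2
  size 7 → [4,5,6,7,8,9,10]=2
  size 8 → [2,4,5,6,7,8,9,10]=2  [3,4,5,6,7,8,9,10]=2
  size 9 → [2,3,4,5,6,7,8,9,10]=4
  first=0(i) contributes 4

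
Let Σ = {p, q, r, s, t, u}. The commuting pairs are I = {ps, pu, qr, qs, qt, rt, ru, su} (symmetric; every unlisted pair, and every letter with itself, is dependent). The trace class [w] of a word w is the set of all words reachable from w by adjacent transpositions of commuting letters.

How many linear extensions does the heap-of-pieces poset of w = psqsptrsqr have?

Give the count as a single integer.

#0=p has no predecessor
#1=s has no predecessor
#2=q depends on [0:p]
#3=s depends on [1:s]
#4=p depends on [2:q]
#5=t depends on [3:s, 4:p]
#6=r depends on [3:s, 4:p]
#7=s depends on [5:t, 6:r]
#8=q depends on [4:p]
#9=r depends on [7:s]
sources: [0:p, 1:s]
N(rest) = Σ N(rest − s) over sources s of rest; N(one piece) = 1:
  size 1 → [8]=1  [9]=1
  size 2 → [7,9]=1  [8,9]=2
  size 3 → [5,7,9]=1  [6,7,9]=1  [7,8,9]=3
  size 4 → [5,6,7,9]=2  [5,7,8,9]=4  [6,7,8,9]=4
  size 5 → [3,5,6,7,9]=2  [5,6,7,8,9]=10
  size 6 → [1,3,5,6,7,9]=2  [3,5,6,7,8,9]=12  [4,5,6,7,8,9]=10
  size 7 → [1,3,5,6,7,8,9]=14  [2,4,5,6,7,8,9]=10  [3,4,5,6,7,8,9]=22
  size 8 → [0,2,4,5,6,7,8,9]=10  [1,3,4,5,6,7,8,9]=36  [2,3,4,5,6,7,8,9]=32
  first=0(p) contributes 68
  first=1(s) contributes 42
|[w]| = 110

110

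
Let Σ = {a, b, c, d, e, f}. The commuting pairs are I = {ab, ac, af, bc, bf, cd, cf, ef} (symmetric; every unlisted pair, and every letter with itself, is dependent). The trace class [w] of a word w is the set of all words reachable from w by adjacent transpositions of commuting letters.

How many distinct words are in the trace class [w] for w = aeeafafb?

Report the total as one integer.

0(a) covers ∅
1(e) covers 0:a
2(e) covers 1:e
3(a) covers 2:e
4(f) covers ∅
5(a) covers 3:a
6(f) covers 4:f
7(b) covers 2:e
floor of heap: 0:a, 4:f
completions by unplaced set U, small U first (add the entries for U minus each lowest piece of U):
  |U|=1: {5}:1  {6}:1  {7}:1
  |U|=2: {3,5}:1  {4,6}:1  {5,6}:2  {5,7}:2  {6,7}:2
  |U|=3: {3,5,6}:3  {3,5,7}:3  {4,5,6}:3  {4,6,7}:3  {5,6,7}:6
  |U|=4: {2,3,5,7}:3  {3,4,5,6}:6  {3,5,6,7}:12  {4,5,6,7}:12
  |U|=5: {1,2,3,5,7}:3  {2,3,5,6,7}:15  {3,4,5,6,7}:30
  |U|=6: {0,1,2,3,5,7}:3  {1,2,3,5,6,7}:18  {2,3,4,5,6,7}:45
  start at 0(a): 63
  start at 4(f): 21
sum over floor = 84

84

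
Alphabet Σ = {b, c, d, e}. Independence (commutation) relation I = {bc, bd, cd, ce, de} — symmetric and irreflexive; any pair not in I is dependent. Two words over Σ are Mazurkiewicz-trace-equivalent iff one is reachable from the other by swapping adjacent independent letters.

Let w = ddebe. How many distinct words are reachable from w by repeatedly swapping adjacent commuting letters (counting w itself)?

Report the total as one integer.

drop 0:d onto floor
drop 1:d onto {0:d}
drop 2:e onto floor
drop 3:b onto {2:e}
drop 4:e onto {3:b}
ground layer = {0:d, 2:e}
drop-orders for the pieces not yet dropped (sum over which currently-grounded one goes next):
  1 to go: {1} 1  {4} 1
  2 to go: {0,1} 1  {1,4} 2  {3,4} 1
  3 to go: {0,1,4} 3  {1,3,4} 3  {2,3,4} 1
  if 0:d drops first: 4 orders
  if 2:e drops first: 6 orders
heap linearizations: 10

10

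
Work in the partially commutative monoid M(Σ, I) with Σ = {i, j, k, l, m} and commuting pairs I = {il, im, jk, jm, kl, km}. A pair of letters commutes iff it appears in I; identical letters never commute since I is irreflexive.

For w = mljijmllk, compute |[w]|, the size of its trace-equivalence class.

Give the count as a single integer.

piece 0:m — minimal
piece 1:l rests on {0:m}
piece 2:j rests on {1:l}
piece 3:i rests on {2:j}
piece 4:j rests on {3:i}
piece 5:m rests on {1:l}
piece 6:l rests on {4:j, 5:m}
piece 7:l rests on {6:l}
piece 8:k rests on {3:i}
minimal pieces: {0:m}
ways to finish when only these pieces remain (= sum over removing one remaining piece with nothing left below it):
  1 left: {7}→1  {8}→1
  2 left: {6,7}→1  {7,8}→2
  3 left: {4,6,7}→1  {5,6,7}→1  {6,7,8}→3
  4 left: {4,5,6,7}→2  {4,6,7,8}→4  {5,6,7,8}→4
  5 left: {3,4,6,7,8}→4  {4,5,6,7,8}→10
  6 left: {2,3,4,6,7,8}→4  {3,4,5,6,7,8}→14
  7 left: {2,3,4,5,6,7,8}→18
  placing 0:m first → 18 extensions

18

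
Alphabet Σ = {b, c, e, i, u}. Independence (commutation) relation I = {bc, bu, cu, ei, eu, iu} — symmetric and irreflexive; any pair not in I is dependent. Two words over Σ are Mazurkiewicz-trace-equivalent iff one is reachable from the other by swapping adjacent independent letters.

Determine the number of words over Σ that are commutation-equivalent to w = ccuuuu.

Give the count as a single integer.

15

0(c) covers ∅
1(c) covers 0:c
2(u) covers ∅
3(u) covers 2:u
4(u) covers 3:u
5(u) covers 4:u
floor of heap: 0:c, 2:u
completions by unplaced set U, small U first (add the entries for U minus each lowest piece of U):
  |U|=1: {1}:1  {5}:1
  |U|=2: {0,1}:1  {1,5}:2  {4,5}:1
  |U|=3: {0,1,5}:3  {1,4,5}:3  {3,4,5}:1
  |U|=4: {0,1,4,5}:6  {1,3,4,5}:4  {2,3,4,5}:1
  start at 0(c): 5
  start at 2(u): 10
sum over floor = 15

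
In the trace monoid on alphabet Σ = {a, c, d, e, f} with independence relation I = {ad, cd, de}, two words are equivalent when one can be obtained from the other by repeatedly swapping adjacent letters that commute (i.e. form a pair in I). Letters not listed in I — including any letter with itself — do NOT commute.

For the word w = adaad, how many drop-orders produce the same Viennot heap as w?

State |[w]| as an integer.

10

0(a) covers ∅
1(d) covers ∅
2(a) covers 0:a
3(a) covers 2:a
4(d) covers 1:d
floor of heap: 0:a, 1:d
completions by unplaced set U, small U first (add the entries for U minus each lowest piece of U):
  |U|=1: {3}:1  {4}:1
  |U|=2: {1,4}:1  {2,3}:1  {3,4}:2
  |U|=3: {0,2,3}:1  {1,3,4}:3  {2,3,4}:3
  start at 0(a): 6
  start at 1(d): 4
sum over floor = 10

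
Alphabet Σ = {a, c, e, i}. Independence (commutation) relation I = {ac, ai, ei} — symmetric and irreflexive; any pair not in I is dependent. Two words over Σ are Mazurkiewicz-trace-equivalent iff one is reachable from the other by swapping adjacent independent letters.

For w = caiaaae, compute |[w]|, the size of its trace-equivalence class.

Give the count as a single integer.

0(c) covers ∅
1(a) covers ∅
2(i) covers 0:c
3(a) covers 1:a
4(a) covers 3:a
5(a) covers 4:a
6(e) covers 0:c, 5:a
floor of heap: 0:c, 1:a
completions by unplaced set U, small U first (add the entries for U minus each lowest piece of U):
  |U|=1: {2}:1  {6}:1
  |U|=2: {2,6}:2  {5,6}:1
  |U|=3: {0,2,6}:2  {2,5,6}:3  {4,5,6}:1
  |U|=4: {0,2,5,6}:5  {2,4,5,6}:4  {3,4,5,6}:1
  |U|=5: {0,2,4,5,6}:9  {1,3,4,5,6}:1  {2,3,4,5,6}:5
  start at 0(c): 6
  start at 1(a): 14
sum over floor = 20

20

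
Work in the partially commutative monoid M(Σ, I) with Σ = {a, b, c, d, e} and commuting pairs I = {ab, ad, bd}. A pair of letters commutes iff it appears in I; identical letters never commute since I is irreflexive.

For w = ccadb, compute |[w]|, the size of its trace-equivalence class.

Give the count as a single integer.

6

piece 0:c — minimal
piece 1:c rests on {0:c}
piece 2:a rests on {1:c}
piece 3:d rests on {1:c}
piece 4:b rests on {1:c}
minimal pieces: {0:c}
ways to finish when only these pieces remain (= sum over removing one remaining piece with nothing left below it):
  1 left: {2}→1  {3}→1  {4}→1
  2 left: {2,3}→2  {2,4}→2  {3,4}→2
  3 left: {2,3,4}→6
  placing 0:c first → 6 extensions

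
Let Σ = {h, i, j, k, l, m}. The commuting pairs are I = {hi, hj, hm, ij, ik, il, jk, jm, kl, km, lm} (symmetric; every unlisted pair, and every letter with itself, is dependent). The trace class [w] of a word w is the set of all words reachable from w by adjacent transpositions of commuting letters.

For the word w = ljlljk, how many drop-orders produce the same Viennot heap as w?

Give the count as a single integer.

#0=l has no predecessor
#1=j depends on [0:l]
#2=l depends on [1:j]
#3=l depends on [2:l]
#4=j depends on [3:l]
#5=k has no predecessor
sources: [0:l, 5:k]
N(rest) = Σ N(rest − s) over sources s of rest; N(one piece) = 1:
  size 1 → [4]=1  [5]=1
  size 2 → [3,4]=1  [4,5]=2
  size 3 → [2,3,4]=1  [3,4,5]=3
  size 4 → [1,2,3,4]=1  [2,3,4,5]=4
  first=0(l) contributes 5
  first=5(k) contributes 1
|[w]| = 6

6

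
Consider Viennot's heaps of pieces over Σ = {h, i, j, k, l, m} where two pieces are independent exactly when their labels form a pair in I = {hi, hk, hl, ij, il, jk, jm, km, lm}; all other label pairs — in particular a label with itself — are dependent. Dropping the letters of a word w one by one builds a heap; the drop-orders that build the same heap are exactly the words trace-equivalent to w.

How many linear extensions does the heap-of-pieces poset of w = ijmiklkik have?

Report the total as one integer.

drop 0:i onto floor
drop 1:j onto floor
drop 2:m onto {0:i}
drop 3:i onto {2:m}
drop 4:k onto {3:i}
drop 5:l onto {1:j, 4:k}
drop 6:k onto {5:l}
drop 7:i onto {6:k}
drop 8:k onto {7:i}
ground layer = {0:i, 1:j}
drop-orders for the pieces not yet dropped (sum over which currently-grounded one goes next):
  1 to go: {8} 1
  2 to go: {7,8} 1
  3 to go: {6,7,8} 1
  4 to go: {5,6,7,8} 1
  5 to go: {1,5,6,7,8} 1  {4,5,6,7,8} 1
  6 to go: {1,4,5,6,7,8} 2  {3,4,5,6,7,8} 1
  7 to go: {1,3,4,5,6,7,8} 3  {2,3,4,5,6,7,8} 1
  if 0:i drops first: 4 orders
  if 1:j drops first: 1 orders
heap linearizations: 5

5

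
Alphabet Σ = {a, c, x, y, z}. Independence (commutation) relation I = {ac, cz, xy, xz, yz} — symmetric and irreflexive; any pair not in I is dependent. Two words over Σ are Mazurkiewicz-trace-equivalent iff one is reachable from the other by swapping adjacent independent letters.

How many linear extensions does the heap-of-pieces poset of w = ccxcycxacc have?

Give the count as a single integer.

3

piece 0:c — minimal
piece 1:c rests on {0:c}
piece 2:x rests on {1:c}
piece 3:c rests on {2:x}
piece 4:y rests on {3:c}
piece 5:c rests on {4:y}
piece 6:x rests on {5:c}
piece 7:a rests on {6:x}
piece 8:c rests on {6:x}
piece 9:c rests on {8:c}
minimal pieces: {0:c}
ways to finish when only these pieces remain (= sum over removing one remaining piece with nothing left below it):
  1 left: {7}→1  {9}→1
  2 left: {7,9}→2  {8,9}→1
  3 left: {7,8,9}→3
  4 left: {6,7,8,9}→3
  5 left: {5,6,7,8,9}→3
  6 left: {4,5,6,7,8,9}→3
  7 left: {3,4,5,6,7,8,9}→3
  8 left: {2,3,4,5,6,7,8,9}→3
  placing 0:c first → 3 extensions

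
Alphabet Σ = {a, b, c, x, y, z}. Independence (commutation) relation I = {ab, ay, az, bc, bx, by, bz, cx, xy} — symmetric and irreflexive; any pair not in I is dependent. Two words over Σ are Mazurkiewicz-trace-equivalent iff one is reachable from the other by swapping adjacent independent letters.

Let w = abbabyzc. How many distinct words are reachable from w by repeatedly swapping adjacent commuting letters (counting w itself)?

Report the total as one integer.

piece 0:a — minimal
piece 1:b — minimal
piece 2:b rests on {1:b}
piece 3:a rests on {0:a}
piece 4:b rests on {2:b}
piece 5:y — minimal
piece 6:z rests on {5:y}
piece 7:c rests on {3:a, 6:z}
minimal pieces: {0:a, 1:b, 5:y}
ways to finish when only these pieces remain (= sum over removing one remaining piece with nothing left below it):
  1 left: {4}→1  {7}→1
  2 left: {2,4}→1  {3,7}→1  {4,7}→2  {6,7}→1
  3 left: {0,3,7}→1  {1,2,4}→1  {2,4,7}→3  {3,4,7}→3  {3,6,7}→2  {4,6,7}→3  {5,6,7}→1
  4 left: {0,3,4,7}→4  {0,3,6,7}→3  {1,2,4,7}→4  {2,3,4,7}→6  {2,4,6,7}→6  {3,4,6,7}→8  {3,5,6,7}→3  {4,5,6,7}→4
  5 left: {0,2,3,4,7}→10  {0,3,4,6,7}→15  {0,3,5,6,7}→6  {1,2,3,4,7}→10  {1,2,4,6,7}→10  {2,3,4,6,7}→20  {2,4,5,6,7}→10  {3,4,5,6,7}→15
  6 left: {0,1,2,3,4,7}→20  {0,2,3,4,6,7}→45  {0,3,4,5,6,7}→36  {1,2,3,4,6,7}→40  {1,2,4,5,6,7}→20  {2,3,4,5,6,7}→45
  placing 0:a first → 105 extensions
  placing 1:b first → 126 extensions
  placing 5:y first → 105 extensions
total linear extensions = 336

336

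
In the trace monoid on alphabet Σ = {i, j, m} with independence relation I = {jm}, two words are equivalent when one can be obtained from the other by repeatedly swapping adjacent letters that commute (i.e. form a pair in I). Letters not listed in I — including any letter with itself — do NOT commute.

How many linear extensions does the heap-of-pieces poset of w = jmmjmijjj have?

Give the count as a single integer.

10

#0=j has no predecessor
#1=m has no predecessor
#2=m depends on [1:m]
#3=j depends on [0:j]
#4=m depends on [2:m]
#5=i depends on [3:j, 4:m]
#6=j depends on [5:i]
#7=j depends on [6:j]
#8=j depends on [7:j]
sources: [0:j, 1:m]
N(rest) = Σ N(rest − s) over sources s of rest; N(one piece) = 1:
  size 1 → [8]=1
  size 2 → [7,8]=1
  size 3 → [6,7,8]=1
  size 4 → [5,6,7,8]=1
  size 5 → [3,5,6,7,8]=1  [4,5,6,7,8]=1
  size 6 → [0,3,5,6,7,8]=1  [2,4,5,6,7,8]=1  [3,4,5,6,7,8]=2
  size 7 → [0,3,4,5,6,7,8]=3  [1,2,4,5,6,7,8]=1  [2,3,4,5,6,7,8]=3
  first=0(j) contributes 4
  first=1(m) contributes 6
|[w]| = 10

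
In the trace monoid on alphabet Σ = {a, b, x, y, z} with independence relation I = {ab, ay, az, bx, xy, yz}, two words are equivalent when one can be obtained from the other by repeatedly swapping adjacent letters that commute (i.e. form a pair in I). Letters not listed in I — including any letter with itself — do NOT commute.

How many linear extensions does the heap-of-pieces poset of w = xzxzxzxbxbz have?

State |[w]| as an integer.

#0=x has no predecessor
#1=z depends on [0:x]
#2=x depends on [1:z]
#3=z depends on [2:x]
#4=x depends on [3:z]
#5=z depends on [4:x]
#6=x depends on [5:z]
#7=b depends on [5:z]
#8=x depends on [6:x]
#9=b depends on [7:b]
#10=z depends on [8:x, 9:b]
sources: [0:x]
N(rest) = Σ N(rest − s) over sources s of rest; N(one piece) = 1:
  size 1 → [10]=1
  size 2 → [8,10]=1  [9,10]=1
  size 3 → [6,8,10]=1  [7,9,10]=1  [8,9,10]=2
  size 4 → [6,8,9,10]=3  [7,8,9,10]=3
  size 5 → [6,7,8,9,10]=6
  size 6 → [5,6,7,8,9,10]=6
  size 7 → [4,5,6,7,8,9,10]=6
  size 8 → [3,4,5,6,7,8,9,10]=6
  size 9 → [2,3,4,5,6,7,8,9,10]=6
  first=0(x) contributes 6

6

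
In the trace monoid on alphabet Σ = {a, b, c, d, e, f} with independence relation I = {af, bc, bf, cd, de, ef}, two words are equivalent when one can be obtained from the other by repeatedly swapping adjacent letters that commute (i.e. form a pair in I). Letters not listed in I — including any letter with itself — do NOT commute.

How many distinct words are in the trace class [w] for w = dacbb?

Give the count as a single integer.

3

#0=d has no predecessor
#1=a depends on [0:d]
#2=c depends on [1:a]
#3=b depends on [1:a]
#4=b depends on [3:b]
sources: [0:d]
N(rest) = Σ N(rest − s) over sources s of rest; N(one piece) = 1:
  size 1 → [2]=1  [4]=1
  size 2 → [2,4]=2  [3,4]=1
  size 3 → [2,3,4]=3
  first=0(d) contributes 3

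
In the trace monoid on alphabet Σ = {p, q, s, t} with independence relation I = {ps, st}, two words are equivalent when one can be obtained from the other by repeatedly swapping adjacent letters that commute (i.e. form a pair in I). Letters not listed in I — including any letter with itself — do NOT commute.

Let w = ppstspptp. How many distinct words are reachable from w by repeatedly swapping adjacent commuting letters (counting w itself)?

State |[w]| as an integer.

36

#0=p has no predecessor
#1=p depends on [0:p]
#2=s has no predecessor
#3=t depends on [1:p]
#4=s depends on [2:s]
#5=p depends on [3:t]
#6=p depends on [5:p]
#7=t depends on [6:p]
#8=p depends on [7:t]
sources: [0:p, 2:s]
N(rest) = Σ N(rest − s) over sources s of rest; N(one piece) = 1:
  size 1 → [4]=1  [8]=1
  size 2 → [2,4]=1  [4,8]=2  [7,8]=1
  size 3 → [2,4,8]=3  [4,7,8]=3  [6,7,8]=1
  size 4 → [2,4,7,8]=6  [4,6,7,8]=4  [5,6,7,8]=1
  size 5 → [2,4,6,7,8]=10  [3,5,6,7,8]=1  [4,5,6,7,8]=5
  size 6 → [1,3,5,6,7,8]=1  [2,4,5,6,7,8]=15  [3,4,5,6,7,8]=6
  size 7 → [0,1,3,5,6,7,8]=1  [1,3,4,5,6,7,8]=7  [2,3,4,5,6,7,8]=21
  first=0(p) contributes 28
  first=2(s) contributes 8
|[w]| = 36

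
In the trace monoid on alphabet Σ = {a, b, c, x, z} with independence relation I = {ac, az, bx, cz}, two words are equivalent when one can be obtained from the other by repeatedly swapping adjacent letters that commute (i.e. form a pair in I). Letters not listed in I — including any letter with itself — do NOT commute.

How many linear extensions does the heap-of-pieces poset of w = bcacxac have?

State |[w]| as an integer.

0(b) covers ∅
1(c) covers 0:b
2(a) covers 0:b
3(c) covers 1:c
4(x) covers 2:a, 3:c
5(a) covers 4:x
6(c) covers 4:x
floor of heap: 0:b
completions by unplaced set U, small U first (add the entries for U minus each lowest piece of U):
  |U|=1: {5}:1  {6}:1
  |U|=2: {5,6}:2
  |U|=3: {4,5,6}:2
  |U|=4: {2,4,5,6}:2  {3,4,5,6}:2
  |U|=5: {1,3,4,5,6}:2  {2,3,4,5,6}:4
  start at 0(b): 6

6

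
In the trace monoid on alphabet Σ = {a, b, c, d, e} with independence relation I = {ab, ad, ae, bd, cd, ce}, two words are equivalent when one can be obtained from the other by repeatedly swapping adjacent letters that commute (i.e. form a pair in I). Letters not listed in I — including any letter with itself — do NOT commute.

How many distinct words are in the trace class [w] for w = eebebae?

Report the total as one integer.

7

#0=e has no predecessor
#1=e depends on [0:e]
#2=b depends on [1:e]
#3=e depends on [2:b]
#4=b depends on [3:e]
#5=a has no predecessor
#6=e depends on [4:b]
sources: [0:e, 5:a]
N(rest) = Σ N(rest − s) over sources s of rest; N(one piece) = 1:
  size 1 → [5]=1  [6]=1
  size 2 → [4,6]=1  [5,6]=2
  size 3 → [3,4,6]=1  [4,5,6]=3
  size 4 → [2,3,4,6]=1  [3,4,5,6]=4
  size 5 → [1,2,3,4,6]=1  [2,3,4,5,6]=5
  first=0(e) contributes 6
  first=5(a) contributes 1
|[w]| = 7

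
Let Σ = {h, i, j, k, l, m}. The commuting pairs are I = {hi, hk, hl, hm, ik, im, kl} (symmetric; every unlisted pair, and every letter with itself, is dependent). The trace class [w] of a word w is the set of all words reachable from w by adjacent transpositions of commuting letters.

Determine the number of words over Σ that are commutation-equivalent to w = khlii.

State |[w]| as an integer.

20

0(k) covers ∅
1(h) covers ∅
2(l) covers ∅
3(i) covers 2:l
4(i) covers 3:i
floor of heap: 0:k, 1:h, 2:l
completions by unplaced set U, small U first (add the entries for U minus each lowest piece of U):
  |U|=1: {0}:1  {1}:1  {4}:1
  |U|=2: {0,1}:2  {0,4}:2  {1,4}:2  {3,4}:1
  |U|=3: {0,1,4}:6  {0,3,4}:3  {1,3,4}:3  {2,3,4}:1
  start at 0(k): 4
  start at 1(h): 4
  start at 2(l): 12
sum over floor = 20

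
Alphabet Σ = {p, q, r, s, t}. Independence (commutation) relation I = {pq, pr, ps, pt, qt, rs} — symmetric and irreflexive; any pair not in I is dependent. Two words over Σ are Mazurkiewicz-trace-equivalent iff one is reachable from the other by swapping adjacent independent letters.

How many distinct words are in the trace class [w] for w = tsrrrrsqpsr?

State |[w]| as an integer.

330

0(t) covers ∅
1(s) covers 0:t
2(r) covers 0:t
3(r) covers 2:r
4(r) covers 3:r
5(r) covers 4:r
6(s) covers 1:s
7(q) covers 5:r, 6:s
8(p) covers ∅
9(s) covers 7:q
10(r) covers 7:q
floor of heap: 0:t, 8:p
completions by unplaced set U, small U first (add the entries for U minus each lowest piece of U):
  |U|=1: {8}:1  {9}:1  {10}:1
  |U|=2: {8,9}:2  {8,10}:2  {9,10}:2
  |U|=3: {7,9,10}:2  {8,9,10}:6
  |U|=4: {5,7,9,10}:2  {6,7,9,10}:2  {7,8,9,10}:8
  |U|=5: {1,6,7,9,10}:2  {4,5,7,9,10}:2  {5,6,7,9,10}:4  {5,7,8,9,10}:10  {6,7,8,9,10}:10
  |U|=6: {1,5,6,7,9,10}:6  {1,6,7,8,9,10}:12  {3,4,5,7,9,10}:2  {4,5,6,7,9,10}:6  {4,5,7,8,9,10}:12  {5,6,7,8,9,10}:24
  |U|=7: {1,4,5,6,7,9,10}:12  {1,5,6,7,8,9,10}:42  {2,3,4,5,7,9,10}:2  {3,4,5,6,7,9,10}:8  {3,4,5,7,8,9,10}:14  {4,5,6,7,8,9,10}:42
  |U|=8: {1,3,4,5,6,7,9,10}:20  {1,4,5,6,7,8,9,10}:96  {2,3,4,5,6,7,9,10}:10  {2,3,4,5,7,8,9,10}:16  {3,4,5,6,7,8,9,10}:64
  |U|=9: {1,2,3,4,5,6,7,9,10}:30  {1,3,4,5,6,7,8,9,10}:180  {2,3,4,5,6,7,8,9,10}:90
  start at 0(t): 300
  start at 8(p): 30
sum over floor = 330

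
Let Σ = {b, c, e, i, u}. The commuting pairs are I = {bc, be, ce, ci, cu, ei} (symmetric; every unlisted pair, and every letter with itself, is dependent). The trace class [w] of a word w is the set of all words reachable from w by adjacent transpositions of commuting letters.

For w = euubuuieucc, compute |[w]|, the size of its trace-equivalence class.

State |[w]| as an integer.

110

#0=e has no predecessor
#1=u depends on [0:e]
#2=u depends on [1:u]
#3=b depends on [2:u]
#4=u depends on [3:b]
#5=u depends on [4:u]
#6=i depends on [5:u]
#7=e depends on [5:u]
#8=u depends on [6:i, 7:e]
#9=c has no predecessor
#10=c depends on [9:c]
sources: [0:e, 9:c]
N(rest) = Σ N(rest − s) over sources s of rest; N(one piece) = 1:
  size 1 → [8]=1  [10]=1
  size 2 → [6,8]=1  [7,8]=1  [8,10]=2  [9,10]=1
  size 3 → [6,7,8]=2  [6,8,10]=3  [7,8,10]=3  [8,9,10]=3
  size 4 → [5,6,7,8]=2  [6,7,8,10]=8  [6,8,9,10]=6  [7,8,9,10]=6
  size 5 → [4,5,6,7,8]=2  [5,6,7,8,10]=10  [6,7,8,9,10]=20
  size 6 → [3,4,5,6,7,8]=2  [4,5,6,7,8,10]=12  [5,6,7,8,9,10]=30
  size 7 → [2,3,4,5,6,7,8]=2  [3,4,5,6,7,8,10]=14  [4,5,6,7,8,9,10]=42
  size 8 → [1,2,3,4,5,6,7,8]=2  [2,3,4,5,6,7,8,10]=16  [3,4,5,6,7,8,9,10]=56
  size 9 → [0,1,2,3,4,5,6,7,8]=2  [1,2,3,4,5,6,7,8,10]=18  [2,3,4,5,6,7,8,9,10]=72
  first=0(e) contributes 90
  first=9(c) contributes 20
|[w]| = 110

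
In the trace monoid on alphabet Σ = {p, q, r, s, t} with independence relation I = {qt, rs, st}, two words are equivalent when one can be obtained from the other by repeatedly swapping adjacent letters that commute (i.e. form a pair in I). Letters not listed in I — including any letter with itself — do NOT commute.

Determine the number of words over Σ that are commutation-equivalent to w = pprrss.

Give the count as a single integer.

6

#0=p has no predecessor
#1=p depends on [0:p]
#2=r depends on [1:p]
#3=r depends on [2:r]
#4=s depends on [1:p]
#5=s depends on [4:s]
sources: [0:p]
N(rest) = Σ N(rest − s) over sources s of rest; N(one piece) = 1:
  size 1 → [3]=1  [5]=1
  size 2 → [2,3]=1  [3,5]=2  [4,5]=1
  size 3 → [2,3,5]=3  [3,4,5]=3
  size 4 → [2,3,4,5]=6
  first=0(p) contributes 6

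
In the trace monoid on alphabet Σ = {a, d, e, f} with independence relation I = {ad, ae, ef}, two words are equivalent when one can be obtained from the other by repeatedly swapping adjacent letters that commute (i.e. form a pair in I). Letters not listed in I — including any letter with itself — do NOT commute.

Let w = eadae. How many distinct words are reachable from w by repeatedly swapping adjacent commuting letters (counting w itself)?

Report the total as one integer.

10

drop 0:e onto floor
drop 1:a onto floor
drop 2:d onto {0:e}
drop 3:a onto {1:a}
drop 4:e onto {2:d}
ground layer = {0:e, 1:a}
drop-orders for the pieces not yet dropped (sum over which currently-grounded one goes next):
  1 to go: {3} 1  {4} 1
  2 to go: {1,3} 1  {2,4} 1  {3,4} 2
  3 to go: {0,2,4} 1  {1,3,4} 3  {2,3,4} 3
  if 0:e drops first: 6 orders
  if 1:a drops first: 4 orders
heap linearizations: 10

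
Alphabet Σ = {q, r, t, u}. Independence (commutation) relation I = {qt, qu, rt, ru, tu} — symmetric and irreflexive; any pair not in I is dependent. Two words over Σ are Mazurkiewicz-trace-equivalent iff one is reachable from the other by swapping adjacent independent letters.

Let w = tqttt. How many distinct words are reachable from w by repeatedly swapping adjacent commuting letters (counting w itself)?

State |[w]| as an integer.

0(t) covers ∅
1(q) covers ∅
2(t) covers 0:t
3(t) covers 2:t
4(t) covers 3:t
floor of heap: 0:t, 1:q
completions by unplaced set U, small U first (add the entries for U minus each lowest piece of U):
  |U|=1: {1}:1  {4}:1
  |U|=2: {1,4}:2  {3,4}:1
  |U|=3: {1,3,4}:3  {2,3,4}:1
  start at 0(t): 4
  start at 1(q): 1
sum over floor = 5

5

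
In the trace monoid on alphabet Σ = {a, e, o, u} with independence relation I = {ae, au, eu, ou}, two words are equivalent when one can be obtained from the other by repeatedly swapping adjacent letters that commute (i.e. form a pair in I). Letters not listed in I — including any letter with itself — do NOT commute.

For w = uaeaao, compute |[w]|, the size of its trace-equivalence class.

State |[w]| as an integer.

24

piece 0:u — minimal
piece 1:a — minimal
piece 2:e — minimal
piece 3:a rests on {1:a}
piece 4:a rests on {3:a}
piece 5:o rests on {2:e, 4:a}
minimal pieces: {0:u, 1:a, 2:e}
ways to finish when only these pieces remain (= sum over removing one remaining piece with nothing left below it):
  1 left: {0}→1  {5}→1
  2 left: {0,5}→2  {2,5}→1  {4,5}→1
  3 left: {0,2,5}→3  {0,4,5}→3  {2,4,5}→2  {3,4,5}→1
  4 left: {0,2,4,5}→8  {0,3,4,5}→4  {1,3,4,5}→1  {2,3,4,5}→3
  placing 0:u first → 4 extensions
  placing 1:a first → 15 extensions
  placing 2:e first → 5 extensions
total linear extensions = 24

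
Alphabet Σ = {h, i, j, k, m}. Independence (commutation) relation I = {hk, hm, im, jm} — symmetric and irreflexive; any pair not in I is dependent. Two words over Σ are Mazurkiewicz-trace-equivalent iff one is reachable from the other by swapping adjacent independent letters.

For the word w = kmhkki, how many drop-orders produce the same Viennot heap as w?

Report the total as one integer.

5

piece 0:k — minimal
piece 1:m rests on {0:k}
piece 2:h — minimal
piece 3:k rests on {1:m}
piece 4:k rests on {3:k}
piece 5:i rests on {2:h, 4:k}
minimal pieces: {0:k, 2:h}
ways to finish when only these pieces remain (= sum over removing one remaining piece with nothing left below it):
  1 left: {5}→1
  2 left: {2,5}→1  {4,5}→1
  3 left: {2,4,5}→2  {3,4,5}→1
  4 left: {1,3,4,5}→1  {2,3,4,5}→3
  placing 0:k first → 4 extensions
  placing 2:h first → 1 extensions
total linear extensions = 5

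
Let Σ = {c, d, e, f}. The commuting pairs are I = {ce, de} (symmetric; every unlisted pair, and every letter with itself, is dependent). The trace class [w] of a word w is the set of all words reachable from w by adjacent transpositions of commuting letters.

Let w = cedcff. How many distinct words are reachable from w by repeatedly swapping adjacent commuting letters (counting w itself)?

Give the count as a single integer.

#0=c has no predecessor
#1=e has no predecessor
#2=d depends on [0:c]
#3=c depends on [2:d]
#4=f depends on [1:e, 3:c]
#5=f depends on [4:f]
sources: [0:c, 1:e]
N(rest) = Σ N(rest − s) over sources s of rest; N(one piece) = 1:
  size 1 → [5]=1
  size 2 → [4,5]=1
  size 3 → [1,4,5]=1  [3,4,5]=1
  size 4 → [1,3,4,5]=2  [2,3,4,5]=1
  first=0(c) contributes 3
  first=1(e) contributes 1
|[w]| = 4

4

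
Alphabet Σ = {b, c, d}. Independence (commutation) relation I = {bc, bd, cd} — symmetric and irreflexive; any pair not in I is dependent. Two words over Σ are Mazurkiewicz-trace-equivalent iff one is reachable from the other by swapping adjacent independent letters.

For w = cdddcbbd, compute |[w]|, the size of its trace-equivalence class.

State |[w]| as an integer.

#0=c has no predecessor
#1=d has no predecessor
#2=d depends on [1:d]
#3=d depends on [2:d]
#4=c depends on [0:c]
#5=b has no predecessor
#6=b depends on [5:b]
#7=d depends on [3:d]
sources: [0:c, 1:d, 5:b]
N(rest) = Σ N(rest − s) over sources s of rest; N(one piece) = 1:
  size 1 → [4]=1  [6]=1  [7]=1
  size 2 → [0,4]=1  [3,7]=1  [4,6]=2  [4,7]=2  [5,6]=1  [6,7]=2
  size 3 → [0,4,6]=3  [0,4,7]=3  [2,3,7]=1  [3,4,7]=3  [3,6,7]=3  [4,5,6]=3  [4,6,7]=6  [5,6,7]=3
  size 4 → [0,3,4,7]=6  [0,4,5,6]=6  [0,4,6,7]=12  [1,2,3,7]=1  [2,3,4,7]=4  [2,3,6,7]=4  [3,4,6,7]=12  [3,5,6,7]=6  [4,5,6,7]=12
  size 5 → [0,2,3,4,7]=10  [0,3,4,6,7]=30  [0,4,5,6,7]=30  [1,2,3,4,7]=5  [1,2,3,6,7]=5  [2,3,4,6,7]=20  [2,3,5,6,7]=10  [3,4,5,6,7]=30
  size 6 → [0,1,2,3,4,7]=15  [0,2,3,4,6,7]=60  [0,3,4,5,6,7]=90  [1,2,3,4,6,7]=30  [1,2,3,5,6,7]=15  [2,3,4,5,6,7]=60
  first=0(c) contributes 105
  first=1(d) contributes 210
  first=5(b) contributes 105
|[w]| = 420

420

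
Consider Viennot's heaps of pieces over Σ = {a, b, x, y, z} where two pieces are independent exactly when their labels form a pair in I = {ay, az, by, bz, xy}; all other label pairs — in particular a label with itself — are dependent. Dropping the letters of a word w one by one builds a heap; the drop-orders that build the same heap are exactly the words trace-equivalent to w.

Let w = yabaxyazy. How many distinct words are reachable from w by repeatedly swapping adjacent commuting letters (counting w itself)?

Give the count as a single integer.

51

piece 0:y — minimal
piece 1:a — minimal
piece 2:b rests on {1:a}
piece 3:a rests on {2:b}
piece 4:x rests on {3:a}
piece 5:y rests on {0:y}
piece 6:a rests on {4:x}
piece 7:z rests on {4:x, 5:y}
piece 8:y rests on {7:z}
minimal pieces: {0:y, 1:a}
ways to finish when only these pieces remain (= sum over removing one remaining piece with nothing left below it):
  1 left: {6}→1  {8}→1
  2 left: {6,8}→2  {7,8}→1
  3 left: {5,7,8}→1  {6,7,8}→3
  4 left: {0,5,7,8}→1  {4,6,7,8}→3  {5,6,7,8}→4
  5 left: {0,5,6,7,8}→5  {3,4,6,7,8}→3  {4,5,6,7,8}→7
  6 left: {0,4,5,6,7,8}→12  {2,3,4,6,7,8}→3  {3,4,5,6,7,8}→10
  7 left: {0,3,4,5,6,7,8}→22  {1,2,3,4,6,7,8}→3  {2,3,4,5,6,7,8}→13
  placing 0:y first → 16 extensions
  placing 1:a first → 35 extensions
total linear extensions = 51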